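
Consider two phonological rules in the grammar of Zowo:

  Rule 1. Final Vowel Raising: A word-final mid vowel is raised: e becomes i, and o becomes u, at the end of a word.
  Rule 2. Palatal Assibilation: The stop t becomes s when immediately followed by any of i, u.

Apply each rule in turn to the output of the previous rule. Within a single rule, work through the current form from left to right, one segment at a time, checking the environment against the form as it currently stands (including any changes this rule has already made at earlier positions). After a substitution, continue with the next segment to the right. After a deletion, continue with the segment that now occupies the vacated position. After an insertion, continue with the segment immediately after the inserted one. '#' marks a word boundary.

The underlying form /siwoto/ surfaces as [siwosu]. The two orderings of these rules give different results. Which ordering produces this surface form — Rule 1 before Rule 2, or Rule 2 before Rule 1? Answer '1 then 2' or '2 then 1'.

Order 1 then 2:
  1 Final Vowel Raising: [siwoto] → [siwotu]
  2 Palatal Assibilation: [siwotu] → [siwosu]
  result: [siwosu]
Order 2 then 1:
  2 Palatal Assibilation: no change — [siwoto]
  1 Final Vowel Raising: [siwoto] → [siwotu]
  result: [siwotu]

1 then 2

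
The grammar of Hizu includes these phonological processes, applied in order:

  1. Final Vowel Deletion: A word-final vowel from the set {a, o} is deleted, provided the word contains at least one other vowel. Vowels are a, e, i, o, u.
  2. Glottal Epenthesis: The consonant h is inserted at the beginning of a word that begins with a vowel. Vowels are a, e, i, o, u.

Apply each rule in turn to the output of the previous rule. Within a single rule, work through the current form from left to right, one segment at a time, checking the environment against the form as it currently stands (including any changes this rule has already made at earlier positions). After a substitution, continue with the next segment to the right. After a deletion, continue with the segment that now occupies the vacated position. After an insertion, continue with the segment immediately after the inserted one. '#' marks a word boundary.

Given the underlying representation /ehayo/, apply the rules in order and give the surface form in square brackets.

1 Final Vowel Deletion: [ehayo] → [ehay]
2 Glottal Epenthesis: [ehay] → [hehay]

[hehay]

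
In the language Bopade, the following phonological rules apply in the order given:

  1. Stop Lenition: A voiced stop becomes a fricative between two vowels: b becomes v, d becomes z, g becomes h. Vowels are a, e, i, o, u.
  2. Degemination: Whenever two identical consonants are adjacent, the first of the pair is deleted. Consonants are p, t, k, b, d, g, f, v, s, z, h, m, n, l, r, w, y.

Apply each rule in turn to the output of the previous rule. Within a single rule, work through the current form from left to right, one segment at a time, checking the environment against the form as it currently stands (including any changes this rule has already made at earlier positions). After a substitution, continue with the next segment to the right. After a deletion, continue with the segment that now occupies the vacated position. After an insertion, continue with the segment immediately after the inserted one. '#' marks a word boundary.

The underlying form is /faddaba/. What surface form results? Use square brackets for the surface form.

1 Stop Lenition: [faddaba] → [faddava]
2 Degemination: [faddava] → [fadava]

[fadava]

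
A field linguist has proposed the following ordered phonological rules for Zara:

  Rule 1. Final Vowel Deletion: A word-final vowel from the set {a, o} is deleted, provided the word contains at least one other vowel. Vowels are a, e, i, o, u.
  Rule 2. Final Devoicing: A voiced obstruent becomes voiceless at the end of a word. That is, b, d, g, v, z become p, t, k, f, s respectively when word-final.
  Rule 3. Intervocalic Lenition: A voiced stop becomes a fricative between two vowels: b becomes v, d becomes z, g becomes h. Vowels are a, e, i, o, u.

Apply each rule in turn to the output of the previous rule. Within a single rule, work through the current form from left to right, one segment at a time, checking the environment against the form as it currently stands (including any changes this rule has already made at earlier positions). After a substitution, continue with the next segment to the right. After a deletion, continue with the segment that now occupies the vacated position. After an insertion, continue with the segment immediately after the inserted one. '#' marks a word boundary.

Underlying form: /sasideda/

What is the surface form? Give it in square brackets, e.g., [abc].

[sasizet]

Rule 1 Final Vowel Deletion: [sasideda] → [sasided]
Rule 2 Final Devoicing: [sasided] → [sasidet]
Rule 3 Intervocalic Lenition: [sasidet] → [sasizet]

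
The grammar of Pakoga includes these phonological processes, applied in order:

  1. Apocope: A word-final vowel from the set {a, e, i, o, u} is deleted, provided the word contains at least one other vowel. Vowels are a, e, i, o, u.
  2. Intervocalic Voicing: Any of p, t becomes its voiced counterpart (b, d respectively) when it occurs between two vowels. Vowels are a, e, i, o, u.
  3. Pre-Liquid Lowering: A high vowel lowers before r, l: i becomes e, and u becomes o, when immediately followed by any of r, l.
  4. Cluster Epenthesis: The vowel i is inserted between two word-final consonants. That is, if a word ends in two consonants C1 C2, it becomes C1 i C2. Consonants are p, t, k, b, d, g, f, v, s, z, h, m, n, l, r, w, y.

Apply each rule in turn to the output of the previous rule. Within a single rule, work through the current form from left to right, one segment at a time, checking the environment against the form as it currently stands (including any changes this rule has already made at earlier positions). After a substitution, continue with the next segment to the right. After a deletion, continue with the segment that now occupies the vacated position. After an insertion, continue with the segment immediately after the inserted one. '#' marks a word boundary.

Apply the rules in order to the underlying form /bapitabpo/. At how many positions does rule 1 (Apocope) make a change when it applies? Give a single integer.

1 Apocope: [bapitabpo] → [bapitabp]
2 Intervocalic Voicing: [bapitabp] → [babidabp]
3 Pre-Liquid Lowering: no change — [babidabp]
4 Cluster Epenthesis: [babidabp] → [babidabip]
Rule 1 changed 1 position(s).

1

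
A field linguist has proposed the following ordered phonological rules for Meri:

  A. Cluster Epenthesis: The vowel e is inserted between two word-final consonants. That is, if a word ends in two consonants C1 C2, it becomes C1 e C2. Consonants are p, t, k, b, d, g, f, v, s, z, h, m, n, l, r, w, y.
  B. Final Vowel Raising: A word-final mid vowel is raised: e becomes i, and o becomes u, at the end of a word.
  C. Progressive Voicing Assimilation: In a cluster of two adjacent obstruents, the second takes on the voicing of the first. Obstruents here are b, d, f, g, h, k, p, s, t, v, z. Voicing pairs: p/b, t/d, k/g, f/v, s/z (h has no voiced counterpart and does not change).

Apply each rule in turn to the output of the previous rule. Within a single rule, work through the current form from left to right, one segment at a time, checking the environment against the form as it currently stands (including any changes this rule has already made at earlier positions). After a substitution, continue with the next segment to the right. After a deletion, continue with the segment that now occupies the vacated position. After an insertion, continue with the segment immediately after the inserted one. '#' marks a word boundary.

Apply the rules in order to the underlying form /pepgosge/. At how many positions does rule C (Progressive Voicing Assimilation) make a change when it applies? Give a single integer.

2

A Cluster Epenthesis: no change — [pepgosge]
B Final Vowel Raising: [pepgosge] → [pepgosgi]
C Progressive Voicing Assimilation: [pepgosgi] → [pepkoski]
Rule C changed 2 position(s).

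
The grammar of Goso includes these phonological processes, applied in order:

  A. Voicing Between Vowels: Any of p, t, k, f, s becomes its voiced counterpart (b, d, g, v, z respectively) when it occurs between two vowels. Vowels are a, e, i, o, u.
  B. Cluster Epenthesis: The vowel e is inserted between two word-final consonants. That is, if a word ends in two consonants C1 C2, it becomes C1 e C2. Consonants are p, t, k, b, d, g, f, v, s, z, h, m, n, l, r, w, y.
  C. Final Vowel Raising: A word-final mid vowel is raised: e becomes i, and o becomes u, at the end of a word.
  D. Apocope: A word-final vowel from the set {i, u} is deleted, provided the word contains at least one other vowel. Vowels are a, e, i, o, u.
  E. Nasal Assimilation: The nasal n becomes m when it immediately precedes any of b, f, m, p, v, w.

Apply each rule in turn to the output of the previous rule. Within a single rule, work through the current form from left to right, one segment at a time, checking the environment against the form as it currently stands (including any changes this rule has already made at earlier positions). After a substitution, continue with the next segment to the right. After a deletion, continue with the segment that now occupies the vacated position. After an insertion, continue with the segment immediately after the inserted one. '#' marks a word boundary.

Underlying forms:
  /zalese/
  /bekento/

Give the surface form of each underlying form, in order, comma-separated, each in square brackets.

/zalese/:
  A Voicing Between Vowels: [zalese] → [zaleze]
  B Cluster Epenthesis: no change — [zaleze]
  C Final Vowel Raising: [zaleze] → [zalezi]
  D Apocope: [zalezi] → [zalez]
  E Nasal Assimilation: no change — [zalez]
/bekento/:
  A Voicing Between Vowels: [bekento] → [begento]
  B Cluster Epenthesis: no change — [begento]
  C Final Vowel Raising: [begento] → [begentu]
  D Apocope: [begentu] → [begent]
  E Nasal Assimilation: no change — [begent]

[zalez], [begent]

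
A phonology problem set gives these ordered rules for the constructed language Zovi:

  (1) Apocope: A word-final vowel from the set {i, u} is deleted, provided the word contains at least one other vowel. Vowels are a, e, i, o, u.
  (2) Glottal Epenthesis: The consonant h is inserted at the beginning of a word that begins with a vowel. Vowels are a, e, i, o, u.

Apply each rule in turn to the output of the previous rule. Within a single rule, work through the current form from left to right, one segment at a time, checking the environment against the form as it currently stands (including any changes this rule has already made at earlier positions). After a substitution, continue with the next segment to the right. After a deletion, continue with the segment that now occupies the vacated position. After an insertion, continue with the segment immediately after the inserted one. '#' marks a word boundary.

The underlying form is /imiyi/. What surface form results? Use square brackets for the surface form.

(1) Apocope: [imiyi] → [imiy]
(2) Glottal Epenthesis: [imiy] → [himiy]

[himiy]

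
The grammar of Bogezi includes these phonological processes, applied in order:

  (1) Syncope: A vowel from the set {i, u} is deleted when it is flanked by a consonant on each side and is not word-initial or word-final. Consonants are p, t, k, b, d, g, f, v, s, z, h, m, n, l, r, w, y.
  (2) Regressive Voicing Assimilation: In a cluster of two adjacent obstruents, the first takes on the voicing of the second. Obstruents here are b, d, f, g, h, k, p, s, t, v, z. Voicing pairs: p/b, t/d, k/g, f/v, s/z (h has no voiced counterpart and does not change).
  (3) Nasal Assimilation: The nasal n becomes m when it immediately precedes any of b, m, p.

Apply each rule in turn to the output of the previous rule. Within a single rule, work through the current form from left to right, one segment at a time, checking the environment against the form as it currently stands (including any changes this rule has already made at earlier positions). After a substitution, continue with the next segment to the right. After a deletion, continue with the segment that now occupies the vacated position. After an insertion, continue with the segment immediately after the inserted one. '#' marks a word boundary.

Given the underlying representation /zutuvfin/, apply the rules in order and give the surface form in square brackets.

(1) Syncope: [zutuvfin] → [ztvfn]
(2) Regressive Voicing Assimilation: [ztvfn] → [sdffn]
(3) Nasal Assimilation: no change — [sdffn]

[sdffn]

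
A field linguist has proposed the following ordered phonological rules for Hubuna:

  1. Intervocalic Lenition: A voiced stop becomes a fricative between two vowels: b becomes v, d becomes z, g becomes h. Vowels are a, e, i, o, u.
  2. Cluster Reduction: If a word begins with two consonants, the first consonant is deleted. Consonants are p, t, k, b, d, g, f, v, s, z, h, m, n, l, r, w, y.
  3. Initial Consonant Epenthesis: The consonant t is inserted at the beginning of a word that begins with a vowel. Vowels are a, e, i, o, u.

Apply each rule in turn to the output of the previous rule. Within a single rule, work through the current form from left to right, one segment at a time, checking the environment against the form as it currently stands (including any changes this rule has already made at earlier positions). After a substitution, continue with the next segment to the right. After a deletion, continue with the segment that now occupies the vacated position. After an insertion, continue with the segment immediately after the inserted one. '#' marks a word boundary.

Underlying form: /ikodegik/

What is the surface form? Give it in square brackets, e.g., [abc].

1 Intervocalic Lenition: [ikodegik] → [ikozehik]
2 Cluster Reduction: no change — [ikozehik]
3 Initial Consonant Epenthesis: [ikozehik] → [tikozehik]

[tikozehik]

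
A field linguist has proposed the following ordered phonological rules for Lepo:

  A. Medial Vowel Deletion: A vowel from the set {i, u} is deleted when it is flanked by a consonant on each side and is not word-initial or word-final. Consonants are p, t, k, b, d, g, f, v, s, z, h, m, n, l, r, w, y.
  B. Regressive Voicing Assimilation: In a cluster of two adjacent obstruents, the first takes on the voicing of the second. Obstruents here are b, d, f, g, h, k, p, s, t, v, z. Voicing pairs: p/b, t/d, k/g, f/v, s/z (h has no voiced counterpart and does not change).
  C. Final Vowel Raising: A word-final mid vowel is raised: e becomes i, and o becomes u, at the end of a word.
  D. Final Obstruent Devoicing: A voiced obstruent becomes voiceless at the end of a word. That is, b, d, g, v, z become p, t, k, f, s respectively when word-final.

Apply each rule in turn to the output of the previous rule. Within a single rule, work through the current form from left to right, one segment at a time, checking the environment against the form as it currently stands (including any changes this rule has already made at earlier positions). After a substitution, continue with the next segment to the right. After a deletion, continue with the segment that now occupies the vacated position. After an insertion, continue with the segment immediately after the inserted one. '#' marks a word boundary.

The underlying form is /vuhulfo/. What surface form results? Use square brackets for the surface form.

[fhlfu]

A Medial Vowel Deletion: [vuhulfo] → [vhlfo]
B Regressive Voicing Assimilation: [vhlfo] → [fhlfo]
C Final Vowel Raising: [fhlfo] → [fhlfu]
D Final Obstruent Devoicing: no change — [fhlfu]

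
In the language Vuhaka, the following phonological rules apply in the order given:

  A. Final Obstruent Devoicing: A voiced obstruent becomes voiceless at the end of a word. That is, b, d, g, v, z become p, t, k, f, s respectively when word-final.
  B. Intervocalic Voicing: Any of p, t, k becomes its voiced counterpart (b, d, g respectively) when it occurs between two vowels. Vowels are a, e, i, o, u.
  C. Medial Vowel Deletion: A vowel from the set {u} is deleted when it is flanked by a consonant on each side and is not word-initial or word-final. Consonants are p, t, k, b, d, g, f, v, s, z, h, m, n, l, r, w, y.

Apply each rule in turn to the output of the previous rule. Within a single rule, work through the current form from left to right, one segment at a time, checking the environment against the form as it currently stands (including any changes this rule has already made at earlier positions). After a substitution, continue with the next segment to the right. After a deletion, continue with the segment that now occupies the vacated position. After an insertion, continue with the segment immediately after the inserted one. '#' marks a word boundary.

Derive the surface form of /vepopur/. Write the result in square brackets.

[vebobr]

A Final Obstruent Devoicing: no change — [vepopur]
B Intervocalic Voicing: [vepopur] → [vebobur]
C Medial Vowel Deletion: [vebobur] → [vebobr]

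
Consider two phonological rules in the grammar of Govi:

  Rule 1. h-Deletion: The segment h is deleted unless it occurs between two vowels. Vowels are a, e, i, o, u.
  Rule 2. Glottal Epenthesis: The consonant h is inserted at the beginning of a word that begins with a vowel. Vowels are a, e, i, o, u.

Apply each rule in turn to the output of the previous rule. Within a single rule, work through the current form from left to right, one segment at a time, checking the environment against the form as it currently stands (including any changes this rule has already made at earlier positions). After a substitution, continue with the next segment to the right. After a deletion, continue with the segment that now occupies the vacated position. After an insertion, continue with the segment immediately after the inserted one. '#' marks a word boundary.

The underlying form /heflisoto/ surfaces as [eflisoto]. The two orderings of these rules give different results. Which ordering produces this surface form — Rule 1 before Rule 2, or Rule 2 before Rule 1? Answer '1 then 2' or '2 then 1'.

Order 1 then 2:
  1 h-Deletion: [heflisoto] → [eflisoto]
  2 Glottal Epenthesis: [eflisoto] → [heflisoto]
  result: [heflisoto]
Order 2 then 1:
  2 Glottal Epenthesis: no change — [heflisoto]
  1 h-Deletion: [heflisoto] → [eflisoto]
  result: [eflisoto]

2 then 1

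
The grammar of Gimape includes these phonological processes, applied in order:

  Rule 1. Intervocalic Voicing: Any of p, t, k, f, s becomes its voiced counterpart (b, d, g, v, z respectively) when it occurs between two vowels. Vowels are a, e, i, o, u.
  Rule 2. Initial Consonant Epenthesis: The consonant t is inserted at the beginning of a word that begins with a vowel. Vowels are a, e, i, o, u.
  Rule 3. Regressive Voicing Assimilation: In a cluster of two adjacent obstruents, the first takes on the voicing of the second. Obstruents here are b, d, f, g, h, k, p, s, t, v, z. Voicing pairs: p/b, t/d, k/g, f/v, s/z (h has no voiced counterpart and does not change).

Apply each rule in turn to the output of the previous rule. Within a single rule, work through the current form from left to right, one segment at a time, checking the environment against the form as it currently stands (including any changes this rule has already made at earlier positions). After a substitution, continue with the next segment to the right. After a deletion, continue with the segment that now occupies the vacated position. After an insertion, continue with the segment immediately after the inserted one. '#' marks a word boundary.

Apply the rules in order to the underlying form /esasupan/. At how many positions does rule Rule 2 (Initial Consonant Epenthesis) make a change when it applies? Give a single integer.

1

Rule 1 Intervocalic Voicing: [esasupan] → [ezazuban]
Rule 2 Initial Consonant Epenthesis: [ezazuban] → [tezazuban]
Rule 3 Regressive Voicing Assimilation: no change — [tezazuban]
Rule Rule 2 changed 1 position(s).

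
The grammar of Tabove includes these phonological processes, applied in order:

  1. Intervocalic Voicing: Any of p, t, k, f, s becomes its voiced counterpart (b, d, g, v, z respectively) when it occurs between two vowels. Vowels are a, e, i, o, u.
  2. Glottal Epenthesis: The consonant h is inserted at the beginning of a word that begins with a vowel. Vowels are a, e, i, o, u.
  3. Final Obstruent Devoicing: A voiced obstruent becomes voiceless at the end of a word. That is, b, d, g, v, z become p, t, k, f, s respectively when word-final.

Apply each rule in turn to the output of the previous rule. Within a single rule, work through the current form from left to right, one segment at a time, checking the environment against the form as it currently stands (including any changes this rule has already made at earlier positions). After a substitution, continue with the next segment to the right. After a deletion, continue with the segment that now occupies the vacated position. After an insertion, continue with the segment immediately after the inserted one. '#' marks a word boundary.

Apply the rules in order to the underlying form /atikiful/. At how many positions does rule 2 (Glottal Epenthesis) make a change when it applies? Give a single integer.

1

1 Intervocalic Voicing: [atikiful] → [adigivul]
2 Glottal Epenthesis: [adigivul] → [hadigivul]
3 Final Obstruent Devoicing: no change — [hadigivul]
Rule 2 changed 1 position(s).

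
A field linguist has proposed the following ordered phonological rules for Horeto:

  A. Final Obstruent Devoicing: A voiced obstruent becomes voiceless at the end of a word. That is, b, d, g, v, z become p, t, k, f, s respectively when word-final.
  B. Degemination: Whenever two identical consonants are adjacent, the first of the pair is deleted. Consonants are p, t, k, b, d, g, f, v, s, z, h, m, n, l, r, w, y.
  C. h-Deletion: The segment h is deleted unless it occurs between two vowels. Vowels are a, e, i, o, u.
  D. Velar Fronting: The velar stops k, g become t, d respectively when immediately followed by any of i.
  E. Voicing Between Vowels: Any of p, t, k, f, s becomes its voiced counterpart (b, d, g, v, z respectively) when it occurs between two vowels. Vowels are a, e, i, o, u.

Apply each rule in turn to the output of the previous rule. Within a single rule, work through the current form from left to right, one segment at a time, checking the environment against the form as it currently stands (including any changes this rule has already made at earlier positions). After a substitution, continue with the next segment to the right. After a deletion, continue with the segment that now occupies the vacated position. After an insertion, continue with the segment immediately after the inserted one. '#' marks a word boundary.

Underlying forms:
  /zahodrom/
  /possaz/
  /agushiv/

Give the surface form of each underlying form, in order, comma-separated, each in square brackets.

/zahodrom/:
  A Final Obstruent Devoicing: no change — [zahodrom]
  B Degemination: no change — [zahodrom]
  C h-Deletion: no change — [zahodrom]
  D Velar Fronting: no change — [zahodrom]
  E Voicing Between Vowels: no change — [zahodrom]
/possaz/:
  A Final Obstruent Devoicing: [possaz] → [possas]
  B Degemination: [possas] → [posas]
  C h-Deletion: no change — [posas]
  D Velar Fronting: no change — [posas]
  E Voicing Between Vowels: [posas] → [pozas]
/agushiv/:
  A Final Obstruent Devoicing: [agushiv] → [agushif]
  B Degemination: no change — [agushif]
  C h-Deletion: [agushif] → [agusif]
  D Velar Fronting: no change — [agusif]
  E Voicing Between Vowels: [agusif] → [aguzif]

[zahodrom], [pozas], [aguzif]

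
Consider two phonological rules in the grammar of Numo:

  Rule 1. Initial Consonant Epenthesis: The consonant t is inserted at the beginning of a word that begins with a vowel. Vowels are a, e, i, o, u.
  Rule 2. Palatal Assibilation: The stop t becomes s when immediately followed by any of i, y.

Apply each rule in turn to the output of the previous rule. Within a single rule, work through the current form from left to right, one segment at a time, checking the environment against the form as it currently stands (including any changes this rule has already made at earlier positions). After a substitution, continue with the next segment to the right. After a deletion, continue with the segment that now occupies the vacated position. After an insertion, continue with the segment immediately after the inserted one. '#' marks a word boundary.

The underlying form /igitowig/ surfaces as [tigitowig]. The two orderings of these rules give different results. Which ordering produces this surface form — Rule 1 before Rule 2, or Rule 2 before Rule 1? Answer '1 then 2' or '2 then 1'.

2 then 1

Order 1 then 2:
  1 Initial Consonant Epenthesis: [igitowig] → [tigitowig]
  2 Palatal Assibilation: [tigitowig] → [sigitowig]
  result: [sigitowig]
Order 2 then 1:
  2 Palatal Assibilation: no change — [igitowig]
  1 Initial Consonant Epenthesis: [igitowig] → [tigitowig]
  result: [tigitowig]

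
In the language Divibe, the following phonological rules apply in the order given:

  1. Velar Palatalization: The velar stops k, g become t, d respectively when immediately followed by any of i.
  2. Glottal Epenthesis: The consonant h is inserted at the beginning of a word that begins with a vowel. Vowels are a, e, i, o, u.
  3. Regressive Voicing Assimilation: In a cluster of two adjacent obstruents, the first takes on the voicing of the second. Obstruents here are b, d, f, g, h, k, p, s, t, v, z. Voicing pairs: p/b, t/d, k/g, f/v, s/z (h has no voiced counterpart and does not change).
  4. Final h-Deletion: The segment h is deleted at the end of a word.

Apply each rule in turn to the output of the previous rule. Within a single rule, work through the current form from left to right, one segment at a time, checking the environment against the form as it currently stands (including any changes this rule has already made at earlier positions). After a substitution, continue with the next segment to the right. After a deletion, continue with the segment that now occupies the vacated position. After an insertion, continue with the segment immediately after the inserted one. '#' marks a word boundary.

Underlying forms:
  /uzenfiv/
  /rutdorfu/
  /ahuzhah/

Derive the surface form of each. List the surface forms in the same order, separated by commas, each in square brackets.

[huzenfiv], [ruddorfu], [hahusha]

/uzenfiv/:
  1 Velar Palatalization: no change — [uzenfiv]
  2 Glottal Epenthesis: [uzenfiv] → [huzenfiv]
  3 Regressive Voicing Assimilation: no change — [huzenfiv]
  4 Final h-Deletion: no change — [huzenfiv]
/rutdorfu/:
  1 Velar Palatalization: no change — [rutdorfu]
  2 Glottal Epenthesis: no change — [rutdorfu]
  3 Regressive Voicing Assimilation: [rutdorfu] → [ruddorfu]
  4 Final h-Deletion: no change — [ruddorfu]
/ahuzhah/:
  1 Velar Palatalization: no change — [ahuzhah]
  2 Glottal Epenthesis: [ahuzhah] → [hahuzhah]
  3 Regressive Voicing Assimilation: [hahuzhah] → [hahushah]
  4 Final h-Deletion: [hahushah] → [hahusha]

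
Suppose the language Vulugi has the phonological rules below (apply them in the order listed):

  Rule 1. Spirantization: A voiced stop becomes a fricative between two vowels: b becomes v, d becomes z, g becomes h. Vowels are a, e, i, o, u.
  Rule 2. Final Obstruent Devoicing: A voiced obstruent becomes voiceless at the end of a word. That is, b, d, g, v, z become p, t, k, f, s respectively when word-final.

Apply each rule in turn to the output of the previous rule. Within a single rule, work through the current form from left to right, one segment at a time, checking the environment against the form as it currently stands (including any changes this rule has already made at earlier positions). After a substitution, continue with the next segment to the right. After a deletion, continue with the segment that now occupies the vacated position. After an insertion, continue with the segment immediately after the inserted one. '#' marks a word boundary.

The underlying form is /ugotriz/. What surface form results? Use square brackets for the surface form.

[uhotris]

Rule 1 Spirantization: [ugotriz] → [uhotriz]
Rule 2 Final Obstruent Devoicing: [uhotriz] → [uhotris]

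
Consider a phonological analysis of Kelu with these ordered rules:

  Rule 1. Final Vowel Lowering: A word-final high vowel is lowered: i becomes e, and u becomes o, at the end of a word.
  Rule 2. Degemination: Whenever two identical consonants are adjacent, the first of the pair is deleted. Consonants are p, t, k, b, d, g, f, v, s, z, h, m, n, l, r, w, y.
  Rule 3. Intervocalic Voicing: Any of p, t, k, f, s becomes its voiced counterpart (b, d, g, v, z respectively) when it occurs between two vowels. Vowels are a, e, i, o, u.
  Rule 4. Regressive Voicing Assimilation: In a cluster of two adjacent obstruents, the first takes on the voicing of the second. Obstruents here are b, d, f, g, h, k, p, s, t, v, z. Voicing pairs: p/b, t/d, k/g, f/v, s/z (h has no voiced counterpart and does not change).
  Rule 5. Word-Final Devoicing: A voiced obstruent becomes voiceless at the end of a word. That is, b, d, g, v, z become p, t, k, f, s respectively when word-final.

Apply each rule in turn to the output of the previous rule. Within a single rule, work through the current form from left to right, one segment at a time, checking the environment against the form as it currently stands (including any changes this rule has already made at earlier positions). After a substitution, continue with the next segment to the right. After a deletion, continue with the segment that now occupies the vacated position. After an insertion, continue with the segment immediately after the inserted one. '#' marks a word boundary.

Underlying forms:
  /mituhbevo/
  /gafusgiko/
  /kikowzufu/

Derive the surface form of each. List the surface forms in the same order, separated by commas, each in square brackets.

/mituhbevo/:
  Rule 1 Final Vowel Lowering: no change — [mituhbevo]
  Rule 2 Degemination: no change — [mituhbevo]
  Rule 3 Intervocalic Voicing: [mituhbevo] → [miduhbevo]
  Rule 4 Regressive Voicing Assimilation: no change — [miduhbevo]
  Rule 5 Word-Final Devoicing: no change — [miduhbevo]
/gafusgiko/:
  Rule 1 Final Vowel Lowering: no change — [gafusgiko]
  Rule 2 Degemination: no change — [gafusgiko]
  Rule 3 Intervocalic Voicing: [gafusgiko] → [gavusgigo]
  Rule 4 Regressive Voicing Assimilation: [gavusgigo] → [gavuzgigo]
  Rule 5 Word-Final Devoicing: no change — [gavuzgigo]
/kikowzufu/:
  Rule 1 Final Vowel Lowering: [kikowzufu] → [kikowzufo]
  Rule 2 Degemination: no change — [kikowzufo]
  Rule 3 Intervocalic Voicing: [kikowzufo] → [kigowzuvo]
  Rule 4 Regressive Voicing Assimilation: no change — [kigowzuvo]
  Rule 5 Word-Final Devoicing: no change — [kigowzuvo]

[miduhbevo], [gavuzgigo], [kigowzuvo]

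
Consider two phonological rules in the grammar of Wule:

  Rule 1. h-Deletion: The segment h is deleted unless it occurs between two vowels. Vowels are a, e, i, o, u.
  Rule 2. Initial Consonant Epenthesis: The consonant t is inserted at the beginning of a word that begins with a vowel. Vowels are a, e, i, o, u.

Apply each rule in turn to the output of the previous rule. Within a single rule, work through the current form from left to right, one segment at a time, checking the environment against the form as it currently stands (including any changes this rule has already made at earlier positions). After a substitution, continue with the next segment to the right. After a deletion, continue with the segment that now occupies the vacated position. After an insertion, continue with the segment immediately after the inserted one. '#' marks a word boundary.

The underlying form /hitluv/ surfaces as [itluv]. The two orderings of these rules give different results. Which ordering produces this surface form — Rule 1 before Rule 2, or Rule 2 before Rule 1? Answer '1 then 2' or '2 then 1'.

2 then 1

Order 1 then 2:
  1 h-Deletion: [hitluv] → [itluv]
  2 Initial Consonant Epenthesis: [itluv] → [titluv]
  result: [titluv]
Order 2 then 1:
  2 Initial Consonant Epenthesis: no change — [hitluv]
  1 h-Deletion: [hitluv] → [itluv]
  result: [itluv]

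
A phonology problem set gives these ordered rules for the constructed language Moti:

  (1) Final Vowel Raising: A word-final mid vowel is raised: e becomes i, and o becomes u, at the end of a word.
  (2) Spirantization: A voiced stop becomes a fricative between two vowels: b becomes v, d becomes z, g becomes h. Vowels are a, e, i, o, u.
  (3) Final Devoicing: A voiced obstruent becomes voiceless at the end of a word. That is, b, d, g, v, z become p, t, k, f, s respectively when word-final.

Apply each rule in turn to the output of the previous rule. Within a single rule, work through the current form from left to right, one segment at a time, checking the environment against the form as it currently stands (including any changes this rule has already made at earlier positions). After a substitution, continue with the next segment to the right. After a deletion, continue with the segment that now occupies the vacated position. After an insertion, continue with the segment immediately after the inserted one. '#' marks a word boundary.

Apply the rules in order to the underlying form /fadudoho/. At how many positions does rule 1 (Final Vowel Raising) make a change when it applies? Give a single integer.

1

(1) Final Vowel Raising: [fadudoho] → [fadudohu]
(2) Spirantization: [fadudohu] → [fazuzohu]
(3) Final Devoicing: no change — [fazuzohu]
Rule 1 changed 1 position(s).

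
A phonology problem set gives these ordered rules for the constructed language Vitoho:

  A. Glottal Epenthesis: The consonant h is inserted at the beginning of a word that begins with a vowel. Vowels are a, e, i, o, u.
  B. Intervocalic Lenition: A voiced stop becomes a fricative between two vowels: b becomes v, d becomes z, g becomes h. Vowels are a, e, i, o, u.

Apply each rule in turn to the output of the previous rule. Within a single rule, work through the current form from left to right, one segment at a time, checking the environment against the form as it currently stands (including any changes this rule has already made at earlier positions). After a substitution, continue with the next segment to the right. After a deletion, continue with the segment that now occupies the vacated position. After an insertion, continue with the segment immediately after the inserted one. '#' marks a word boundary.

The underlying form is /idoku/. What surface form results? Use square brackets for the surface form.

A Glottal Epenthesis: [idoku] → [hidoku]
B Intervocalic Lenition: [hidoku] → [hizoku]

[hizoku]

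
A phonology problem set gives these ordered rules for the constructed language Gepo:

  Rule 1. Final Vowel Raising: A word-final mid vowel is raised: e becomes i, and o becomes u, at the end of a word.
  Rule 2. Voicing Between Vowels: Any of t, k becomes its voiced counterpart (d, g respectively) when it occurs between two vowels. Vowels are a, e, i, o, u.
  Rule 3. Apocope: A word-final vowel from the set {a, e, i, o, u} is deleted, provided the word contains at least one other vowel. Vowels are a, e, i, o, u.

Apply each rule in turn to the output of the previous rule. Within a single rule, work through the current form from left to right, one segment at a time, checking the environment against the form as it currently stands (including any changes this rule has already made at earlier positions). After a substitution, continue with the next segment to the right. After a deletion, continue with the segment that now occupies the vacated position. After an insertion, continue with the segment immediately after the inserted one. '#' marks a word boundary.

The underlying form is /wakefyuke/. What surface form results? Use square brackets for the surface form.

Rule 1 Final Vowel Raising: [wakefyuke] → [wakefyuki]
Rule 2 Voicing Between Vowels: [wakefyuki] → [wagefyugi]
Rule 3 Apocope: [wagefyugi] → [wagefyug]

[wagefyug]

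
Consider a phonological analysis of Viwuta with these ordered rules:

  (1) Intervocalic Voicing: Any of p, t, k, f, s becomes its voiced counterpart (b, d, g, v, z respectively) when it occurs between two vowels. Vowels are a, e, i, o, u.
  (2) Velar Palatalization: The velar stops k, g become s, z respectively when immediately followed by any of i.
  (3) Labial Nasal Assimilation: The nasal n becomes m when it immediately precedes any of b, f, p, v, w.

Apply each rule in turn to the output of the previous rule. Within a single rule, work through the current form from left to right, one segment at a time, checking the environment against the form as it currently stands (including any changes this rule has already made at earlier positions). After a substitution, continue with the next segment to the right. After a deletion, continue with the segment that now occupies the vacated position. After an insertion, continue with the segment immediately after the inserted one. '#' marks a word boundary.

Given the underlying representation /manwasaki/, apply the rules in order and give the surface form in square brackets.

[mamwazazi]

(1) Intervocalic Voicing: [manwasaki] → [manwazagi]
(2) Velar Palatalization: [manwazagi] → [manwazazi]
(3) Labial Nasal Assimilation: [manwazazi] → [mamwazazi]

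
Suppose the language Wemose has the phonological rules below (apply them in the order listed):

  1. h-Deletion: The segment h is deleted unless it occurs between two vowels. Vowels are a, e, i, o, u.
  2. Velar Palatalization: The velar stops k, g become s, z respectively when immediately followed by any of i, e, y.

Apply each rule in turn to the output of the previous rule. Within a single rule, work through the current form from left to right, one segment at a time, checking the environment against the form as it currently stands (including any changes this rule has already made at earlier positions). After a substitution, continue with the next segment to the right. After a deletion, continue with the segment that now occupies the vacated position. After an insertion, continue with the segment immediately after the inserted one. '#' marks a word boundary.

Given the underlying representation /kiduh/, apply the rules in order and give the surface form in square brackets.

1 h-Deletion: [kiduh] → [kidu]
2 Velar Palatalization: [kidu] → [sidu]

[sidu]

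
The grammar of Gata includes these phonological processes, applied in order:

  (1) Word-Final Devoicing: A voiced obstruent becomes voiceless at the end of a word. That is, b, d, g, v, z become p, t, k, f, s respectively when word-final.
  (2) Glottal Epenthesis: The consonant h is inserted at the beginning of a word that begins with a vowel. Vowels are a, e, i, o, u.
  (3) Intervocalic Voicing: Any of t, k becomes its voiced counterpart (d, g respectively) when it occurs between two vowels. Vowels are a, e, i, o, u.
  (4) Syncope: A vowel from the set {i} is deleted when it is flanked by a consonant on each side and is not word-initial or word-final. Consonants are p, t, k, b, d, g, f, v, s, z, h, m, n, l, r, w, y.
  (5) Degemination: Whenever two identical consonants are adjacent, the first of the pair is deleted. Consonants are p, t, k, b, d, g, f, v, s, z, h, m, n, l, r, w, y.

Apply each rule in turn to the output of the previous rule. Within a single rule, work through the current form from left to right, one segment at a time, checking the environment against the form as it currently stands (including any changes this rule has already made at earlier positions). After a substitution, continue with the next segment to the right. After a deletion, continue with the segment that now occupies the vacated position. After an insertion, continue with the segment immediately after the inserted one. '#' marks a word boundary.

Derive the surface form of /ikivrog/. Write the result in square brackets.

(1) Word-Final Devoicing: [ikivrog] → [ikivrok]
(2) Glottal Epenthesis: [ikivrok] → [hikivrok]
(3) Intervocalic Voicing: [hikivrok] → [higivrok]
(4) Syncope: [higivrok] → [hgvrok]
(5) Degemination: no change — [hgvrok]

[hgvrok]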